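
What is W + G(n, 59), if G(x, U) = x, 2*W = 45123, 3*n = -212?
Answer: 134945/6 ≈ 22491.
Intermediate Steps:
n = -212/3 (n = (⅓)*(-212) = -212/3 ≈ -70.667)
W = 45123/2 (W = (½)*45123 = 45123/2 ≈ 22562.)
W + G(n, 59) = 45123/2 - 212/3 = 134945/6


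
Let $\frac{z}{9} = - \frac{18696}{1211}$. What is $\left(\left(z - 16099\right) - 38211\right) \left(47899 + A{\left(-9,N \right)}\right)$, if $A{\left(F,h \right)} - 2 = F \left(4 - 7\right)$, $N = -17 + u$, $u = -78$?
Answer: $- \frac{3160260839472}{1211} \approx -2.6096 \cdot 10^{9}$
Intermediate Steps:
$z = - \frac{168264}{1211}$ ($z = 9 \left(- \frac{18696}{1211}\right) = - \frac{168264}{1211} \approx -138.95$)
$N = -95$ ($N = -17 - 78 = -95$)
$A{\left(F,h \right)} = 2 - 3 F$ ($A{\left(F,h \right)} = 2 + F \left(4 - 7\right) = 2 + F \left(-3\right) = 2 - 3 F$)
$\left(\left(z - 16099\right) - 38211\right) \left(47899 + A{\left(-9,N \right)}\right) = \left(\left(- \frac{168264}{1211} - 16099\right) - 38211\right) \left(47899 + \left(2 - -27\right)\right) = \left(- \frac{19664153}{1211} - 38211\right) \left(47899 + \left(2 + 27\right)\right) = - \frac{65937674 \left(47899 + 29\right)}{1211} = \left(- \frac{65937674}{1211}\right) 47928 = - \frac{3160260839472}{1211}$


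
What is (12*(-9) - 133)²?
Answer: 58081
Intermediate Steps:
(12*(-9) - 133)² = (-108 - 133)² = (-241)² = 58081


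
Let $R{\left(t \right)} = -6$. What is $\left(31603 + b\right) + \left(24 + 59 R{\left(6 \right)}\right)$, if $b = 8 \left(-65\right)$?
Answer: $30753$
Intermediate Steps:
$b = -520$
$\left(31603 + b\right) + \left(24 + 59 R{\left(6 \right)}\right) = \left(31603 - 520\right) + \left(24 + 59 \left(-6\right)\right) = 31083 + \left(24 - 354\right) = 31083 - 330 = 30753$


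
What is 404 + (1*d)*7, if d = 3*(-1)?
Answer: 383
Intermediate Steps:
d = -3
404 + (1*d)*7 = 404 + (1*(-3))*7 = 404 - 3*7 = 404 - 21 = 383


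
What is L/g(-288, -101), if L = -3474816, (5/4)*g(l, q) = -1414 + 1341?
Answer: 4343520/73 ≈ 59500.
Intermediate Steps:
g(l, q) = -292/5 (g(l, q) = 4*(-1414 + 1341)/5 = (4/5)*(-73) = -292/5)
L/g(-288, -101) = -3474816/(-292/5) = -3474816*(-5/292) = 4343520/73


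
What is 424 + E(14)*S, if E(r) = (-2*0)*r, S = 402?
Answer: 424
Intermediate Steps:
E(r) = 0 (E(r) = 0*r = 0)
424 + E(14)*S = 424 + 0*402 = 424 + 0 = 424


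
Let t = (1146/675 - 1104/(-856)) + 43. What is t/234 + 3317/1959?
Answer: 6951796747/3678708150 ≈ 1.8897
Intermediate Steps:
t = 1107149/24075 (t = (1146*(1/675) - 1104*(-1/856)) + 43 = (382/225 + 138/107) + 43 = 71924/24075 + 43 = 1107149/24075 ≈ 45.987)
t/234 + 3317/1959 = (1107149/24075)/234 + 3317/1959 = (1107149/24075)*(1/234) + 3317*(1/1959) = 1107149/5633550 + 3317/1959 = 6951796747/3678708150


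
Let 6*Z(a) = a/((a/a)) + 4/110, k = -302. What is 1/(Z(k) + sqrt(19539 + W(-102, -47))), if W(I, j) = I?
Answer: 152240/51135101 + 3025*sqrt(19437)/51135101 ≈ 0.011225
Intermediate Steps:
Z(a) = 1/165 + a/6 (Z(a) = (a/((a/a)) + 4/110)/6 = (a/1 + 4*(1/110))/6 = (a*1 + 2/55)/6 = (a + 2/55)/6 = (2/55 + a)/6 = 1/165 + a/6)
1/(Z(k) + sqrt(19539 + W(-102, -47))) = 1/((1/165 + (1/6)*(-302)) + sqrt(19539 - 102)) = 1/((1/165 - 151/3) + sqrt(19437)) = 1/(-2768/55 + sqrt(19437))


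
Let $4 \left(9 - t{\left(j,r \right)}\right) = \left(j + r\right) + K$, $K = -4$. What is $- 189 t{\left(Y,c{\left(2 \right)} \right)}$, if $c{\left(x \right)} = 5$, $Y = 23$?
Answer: $-567$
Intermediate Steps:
$t{\left(j,r \right)} = 10 - \frac{j}{4} - \frac{r}{4}$ ($t{\left(j,r \right)} = 9 - \frac{\left(j + r\right) - 4}{4} = 9 - \frac{-4 + j + r}{4} = 9 - \left(-1 + \frac{j}{4} + \frac{r}{4}\right) = 10 - \frac{j}{4} - \frac{r}{4}$)
$- 189 t{\left(Y,c{\left(2 \right)} \right)} = - 189 \left(10 - \frac{23}{4} - \frac{5}{4}\right) = \left(-189\right) 3 = -567$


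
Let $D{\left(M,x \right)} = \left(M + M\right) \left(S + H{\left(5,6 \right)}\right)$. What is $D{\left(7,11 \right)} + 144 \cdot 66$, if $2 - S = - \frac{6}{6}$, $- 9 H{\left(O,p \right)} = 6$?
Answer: $\frac{28610}{3} \approx 9536.7$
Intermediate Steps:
$H{\left(O,p \right)} = - \frac{2}{3}$ ($H{\left(O,p \right)} = \left(- \frac{1}{9}\right) 6 = - \frac{2}{3}$)
$S = 3$ ($S = 2 - - \frac{6}{6} = 2 - \left(-6\right) \frac{1}{6} = 2 - -1 = 2 + 1 = 3$)
$D{\left(M,x \right)} = \frac{14 M}{3}$ ($D{\left(M,x \right)} = \left(M + M\right) \left(3 - \frac{2}{3}\right) = 2 M \frac{7}{3} = \frac{14 M}{3}$)
$D{\left(7,11 \right)} + 144 \cdot 66 = \frac{14}{3} \cdot 7 + 144 \cdot 66 = \frac{98}{3} + 9504 = \frac{28610}{3}$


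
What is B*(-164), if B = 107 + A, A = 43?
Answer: -24600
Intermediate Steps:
B = 150 (B = 107 + 43 = 150)
B*(-164) = 150*(-164) = -24600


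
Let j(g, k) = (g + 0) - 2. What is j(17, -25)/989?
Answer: 15/989 ≈ 0.015167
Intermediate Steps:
j(g, k) = -2 + g (j(g, k) = g - 2 = -2 + g)
j(17, -25)/989 = (-2 + 17)/989 = 15*(1/989) = 15/989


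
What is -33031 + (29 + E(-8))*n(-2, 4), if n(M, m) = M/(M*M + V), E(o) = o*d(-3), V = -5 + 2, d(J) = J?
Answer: -33137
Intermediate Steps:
V = -3
E(o) = -3*o (E(o) = o*(-3) = -3*o)
n(M, m) = M/(-3 + M²) (n(M, m) = M/(M*M - 3) = M/(M² - 3) = M/(-3 + M²))
-33031 + (29 + E(-8))*n(-2, 4) = -33031 + (29 - 3*(-8))*(-2/(-3 + (-2)²)) = -33031 + (29 + 24)*(-2/(-3 + 4)) = -33031 + 53*(-2/1) = -33031 + 53*(-2*1) = -33031 + 53*(-2) = -33031 - 106 = -33137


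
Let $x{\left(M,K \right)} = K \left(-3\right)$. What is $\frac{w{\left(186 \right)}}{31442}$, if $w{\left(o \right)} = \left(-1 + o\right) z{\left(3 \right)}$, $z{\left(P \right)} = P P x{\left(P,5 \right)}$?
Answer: $- \frac{24975}{31442} \approx -0.79432$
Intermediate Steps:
$x{\left(M,K \right)} = - 3 K$
$z{\left(P \right)} = - 15 P^{2}$ ($z{\left(P \right)} = P P \left(\left(-3\right) 5\right) = P^{2} \left(-15\right) = - 15 P^{2}$)
$w{\left(o \right)} = 135 - 135 o$ ($w{\left(o \right)} = \left(-1 + o\right) \left(- 15 \cdot 3^{2}\right) = \left(-1 + o\right) \left(\left(-15\right) 9\right) = \left(-1 + o\right) \left(-135\right) = 135 - 135 o$)
$\frac{w{\left(186 \right)}}{31442} = \frac{135 - 25110}{31442} = \left(135 - 25110\right) \frac{1}{31442} = \left(-24975\right) \frac{1}{31442} = - \frac{24975}{31442}$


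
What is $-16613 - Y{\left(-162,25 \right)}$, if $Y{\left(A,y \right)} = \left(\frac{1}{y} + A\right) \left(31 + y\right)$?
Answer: $- \frac{188581}{25} \approx -7543.2$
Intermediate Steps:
$Y{\left(A,y \right)} = \left(31 + y\right) \left(A + \frac{1}{y}\right)$ ($Y{\left(A,y \right)} = \left(A + \frac{1}{y}\right) \left(31 + y\right) = \left(31 + y\right) \left(A + \frac{1}{y}\right)$)
$-16613 - Y{\left(-162,25 \right)} = -16613 - \left(1 + 31 \left(-162\right) + \frac{31}{25} - 4050\right) = -16613 - \left(1 - 5022 + 31 \cdot \frac{1}{25} - 4050\right) = -16613 - \left(1 - 5022 + \frac{31}{25} - 4050\right) = -16613 - - \frac{226744}{25} = -16613 + \frac{226744}{25} = - \frac{188581}{25}$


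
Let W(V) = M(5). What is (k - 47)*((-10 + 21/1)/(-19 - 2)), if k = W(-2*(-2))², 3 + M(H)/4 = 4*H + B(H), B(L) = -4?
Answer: -29227/21 ≈ -1391.8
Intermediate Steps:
M(H) = -28 + 16*H (M(H) = -12 + 4*(4*H - 4) = -12 + 4*(-4 + 4*H) = -12 + (-16 + 16*H) = -28 + 16*H)
W(V) = 52 (W(V) = -28 + 16*5 = -28 + 80 = 52)
k = 2704 (k = 52² = 2704)
(k - 47)*((-10 + 21/1)/(-19 - 2)) = (2704 - 47)*((-10 + 21/1)/(-19 - 2)) = 2657*((-10 + 21*1)/(-21)) = 2657*((-10 + 21)*(-1/21)) = 2657*(11*(-1/21)) = 2657*(-11/21) = -29227/21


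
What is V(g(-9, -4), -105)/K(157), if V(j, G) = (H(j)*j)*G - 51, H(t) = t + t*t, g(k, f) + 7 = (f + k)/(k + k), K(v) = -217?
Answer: -42357781/421848 ≈ -100.41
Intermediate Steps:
g(k, f) = -7 + (f + k)/(2*k) (g(k, f) = -7 + (f + k)/(k + k) = -7 + (f + k)/((2*k)) = -7 + (f + k)*(1/(2*k)) = -7 + (f + k)/(2*k))
H(t) = t + t**2
V(j, G) = -51 + G*j**2*(1 + j) (V(j, G) = ((j*(1 + j))*j)*G - 51 = (j**2*(1 + j))*G - 51 = G*j**2*(1 + j) - 51 = -51 + G*j**2*(1 + j))
V(g(-9, -4), -105)/K(157) = (-51 - 105*((1/2)*(-4 - 13*(-9))/(-9))**2*(1 + (1/2)*(-4 - 13*(-9))/(-9)))/(-217) = (-51 - 105*((1/2)*(-1/9)*(-4 + 117))**2*(1 + (1/2)*(-1/9)*(-4 + 117)))*(-1/217) = (-51 - 105*((1/2)*(-1/9)*113)**2*(1 + (1/2)*(-1/9)*113))*(-1/217) = (-51 - 105*(-113/18)**2*(1 - 113/18))*(-1/217) = (-51 - 105*12769/324*(-95/18))*(-1/217) = (-51 + 42456925/1944)*(-1/217) = (42357781/1944)*(-1/217) = -42357781/421848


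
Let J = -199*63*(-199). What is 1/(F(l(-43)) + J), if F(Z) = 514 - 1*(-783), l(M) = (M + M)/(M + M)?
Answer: 1/2496160 ≈ 4.0062e-7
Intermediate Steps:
l(M) = 1 (l(M) = (2*M)/((2*M)) = (2*M)*(1/(2*M)) = 1)
F(Z) = 1297 (F(Z) = 514 + 783 = 1297)
J = 2494863 (J = -12537*(-199) = 2494863)
1/(F(l(-43)) + J) = 1/(1297 + 2494863) = 1/2496160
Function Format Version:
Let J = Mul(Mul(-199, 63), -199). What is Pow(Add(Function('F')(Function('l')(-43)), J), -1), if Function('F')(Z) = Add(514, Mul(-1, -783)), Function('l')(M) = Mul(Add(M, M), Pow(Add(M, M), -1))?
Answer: Rational(1, 2496160) ≈ 4.0062e-7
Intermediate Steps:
Function('l')(M) = 1 (Function('l')(M) = Mul(Mul(2, M), Pow(Mul(2, M), -1)) = Mul(Mul(2, M), Mul(Rational(1, 2), Pow(M, -1))) = 1)
Function('F')(Z) = 1297 (Function('F')(Z) = Add(514, 783) = 1297)
J = 2494863 (J = Mul(-12537, -199) = 2494863)
Pow(Add(Function('F')(Function('l')(-43)), J), -1) = Pow(Add(1297, 2494863), -1) = Pow(2496160, -1) = Rational(1, 2496160)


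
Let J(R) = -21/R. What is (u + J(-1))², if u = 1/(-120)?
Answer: 6345361/14400 ≈ 440.65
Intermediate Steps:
u = -1/120 ≈ -0.0083333
(u + J(-1))² = (-1/120 - 21/(-1))² = (-1/120 - 21*(-1))² = (-1/120 + 21)² = (2519/120)² = 6345361/14400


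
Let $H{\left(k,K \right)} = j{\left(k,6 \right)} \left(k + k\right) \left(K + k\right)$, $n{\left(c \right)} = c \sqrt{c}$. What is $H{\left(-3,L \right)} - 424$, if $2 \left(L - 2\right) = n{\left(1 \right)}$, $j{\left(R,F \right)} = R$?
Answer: $-433$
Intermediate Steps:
$n{\left(c \right)} = c^{\frac{3}{2}}$
$L = \frac{5}{2}$ ($L = 2 + \frac{1^{\frac{3}{2}}}{2} = 2 + \frac{1}{2} \cdot 1 = 2 + \frac{1}{2} = \frac{5}{2} \approx 2.5$)
$H{\left(k,K \right)} = 2 k^{2} \left(K + k\right)$ ($H{\left(k,K \right)} = k \left(k + k\right) \left(K + k\right) = k 2 k \left(K + k\right) = 2 k^{2} \left(K + k\right)$)
$H{\left(-3,L \right)} - 424 = 2 \left(-3\right)^{2} \left(\frac{5}{2} - 3\right) - 424 = 2 \cdot 9 \left(- \frac{1}{2}\right) - 424 = -9 - 424 = -433$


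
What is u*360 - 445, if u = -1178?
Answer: -424525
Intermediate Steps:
u*360 - 445 = -1178*360 - 445 = -424080 - 445 = -424525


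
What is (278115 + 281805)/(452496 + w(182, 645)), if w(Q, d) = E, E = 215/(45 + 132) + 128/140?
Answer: 3468704400/2803225909 ≈ 1.2374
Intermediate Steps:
E = 13189/6195 (E = 215/177 + 128*(1/140) = 215*(1/177) + 32/35 = 215/177 + 32/35 = 13189/6195 ≈ 2.1290)
w(Q, d) = 13189/6195
(278115 + 281805)/(452496 + w(182, 645)) = (278115 + 281805)/(452496 + 13189/6195) = 559920/(2803225909/6195) = 559920*(6195/2803225909) = 3468704400/2803225909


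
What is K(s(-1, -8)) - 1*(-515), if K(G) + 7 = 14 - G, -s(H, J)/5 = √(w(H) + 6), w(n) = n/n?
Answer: 522 + 5*√7 ≈ 535.23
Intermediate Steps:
w(n) = 1
s(H, J) = -5*√7 (s(H, J) = -5*√(1 + 6) = -5*√7)
K(G) = 7 - G (K(G) = -7 + (14 - G) = 7 - G)
K(s(-1, -8)) - 1*(-515) = (7 - (-5)*√7) - 1*(-515) = (7 + 5*√7) + 515 = 522 + 5*√7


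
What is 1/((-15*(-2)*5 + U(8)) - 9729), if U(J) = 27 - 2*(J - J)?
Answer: -1/9552 ≈ -0.00010469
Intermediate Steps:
U(J) = 27 (U(J) = 27 - 2*0 = 27 - 1*0 = 27 + 0 = 27)
1/((-15*(-2)*5 + U(8)) - 9729) = 1/((-15*(-2)*5 + 27) - 9729) = 1/((30*5 + 27) - 9729) = 1/((150 + 27) - 9729) = 1/(177 - 9729) = 1/(-9552) = -1/9552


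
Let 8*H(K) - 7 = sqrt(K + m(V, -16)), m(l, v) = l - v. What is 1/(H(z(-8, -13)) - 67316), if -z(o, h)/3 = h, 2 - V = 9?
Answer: -1436056/96668289131 - 32*sqrt(3)/290004867393 ≈ -1.4856e-5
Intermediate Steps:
V = -7 (V = 2 - 1*9 = 2 - 9 = -7)
z(o, h) = -3*h
H(K) = 7/8 + sqrt(9 + K)/8 (H(K) = 7/8 + sqrt(K + (-7 - 1*(-16)))/8 = 7/8 + sqrt(K + (-7 + 16))/8 = 7/8 + sqrt(K + 9)/8 = 7/8 + sqrt(9 + K)/8)
1/(H(z(-8, -13)) - 67316) = 1/((7/8 + sqrt(9 - 3*(-13))/8) - 67316) = 1/((7/8 + sqrt(9 + 39)/8) - 67316) = 1/((7/8 + sqrt(48)/8) - 67316) = 1/((7/8 + (4*sqrt(3))/8) - 67316) = 1/((7/8 + sqrt(3)/2) - 67316) = 1/(-538521/8 + sqrt(3)/2)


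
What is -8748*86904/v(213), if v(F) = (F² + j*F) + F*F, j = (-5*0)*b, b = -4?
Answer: -594864/71 ≈ -8378.4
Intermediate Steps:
j = 0 (j = -5*0*(-4) = 0*(-4) = 0)
v(F) = 2*F² (v(F) = (F² + 0*F) + F*F = (F² + 0) + F² = F² + F² = 2*F²)
-8748*86904/v(213) = -8748/((2*213²)/86904) = -8748/((2*45369)*(1/86904)) = -8748/(90738*(1/86904)) = -8748/71/68 = -8748*68/71 = -594864/71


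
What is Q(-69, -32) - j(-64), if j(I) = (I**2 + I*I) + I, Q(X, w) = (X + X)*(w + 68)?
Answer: -13096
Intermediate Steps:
Q(X, w) = 2*X*(68 + w) (Q(X, w) = (2*X)*(68 + w) = 2*X*(68 + w))
j(I) = I + 2*I**2 (j(I) = (I**2 + I**2) + I = 2*I**2 + I = I + 2*I**2)
Q(-69, -32) - j(-64) = 2*(-69)*(68 - 32) - (-64)*(1 + 2*(-64)) = 2*(-69)*36 - (-64)*(1 - 128) = -4968 - (-64)*(-127) = -4968 - 1*8128 = -4968 - 8128 = -13096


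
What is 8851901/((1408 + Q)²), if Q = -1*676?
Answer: 8851901/535824 ≈ 16.520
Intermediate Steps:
Q = -676
8851901/((1408 + Q)²) = 8851901/((1408 - 676)²) = 8851901/(732²) = 8851901/535824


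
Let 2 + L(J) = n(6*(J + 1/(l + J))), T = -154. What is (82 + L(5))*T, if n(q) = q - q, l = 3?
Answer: -12320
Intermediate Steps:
n(q) = 0
L(J) = -2 (L(J) = -2 + 0 = -2)
(82 + L(5))*T = (82 - 2)*(-154) = 80*(-154) = -12320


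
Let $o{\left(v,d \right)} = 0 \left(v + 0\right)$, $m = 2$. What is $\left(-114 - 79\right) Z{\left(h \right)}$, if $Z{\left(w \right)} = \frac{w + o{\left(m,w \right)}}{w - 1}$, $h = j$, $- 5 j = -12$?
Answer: $- \frac{2316}{7} \approx -330.86$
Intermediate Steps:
$j = \frac{12}{5}$ ($j = \left(- \frac{1}{5}\right) \left(-12\right) = \frac{12}{5} \approx 2.4$)
$h = \frac{12}{5} \approx 2.4$
$o{\left(v,d \right)} = 0$ ($o{\left(v,d \right)} = 0 v = 0$)
$Z{\left(w \right)} = \frac{w}{-1 + w}$ ($Z{\left(w \right)} = \frac{w + 0}{w - 1} = \frac{w}{-1 + w}$)
$\left(-114 - 79\right) Z{\left(h \right)} = \left(-114 - 79\right) \frac{12}{5 \left(-1 + \frac{12}{5}\right)} = - 193 \frac{12}{5 \cdot \frac{7}{5}} = - 193 \cdot \frac{12}{5} \cdot \frac{5}{7} = \left(-193\right) \frac{12}{7} = - \frac{2316}{7}$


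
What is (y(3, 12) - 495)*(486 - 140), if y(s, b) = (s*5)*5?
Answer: -145320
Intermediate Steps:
y(s, b) = 25*s (y(s, b) = (5*s)*5 = 25*s)
(y(3, 12) - 495)*(486 - 140) = (25*3 - 495)*(486 - 140) = (75 - 495)*346 = -420*346 = -145320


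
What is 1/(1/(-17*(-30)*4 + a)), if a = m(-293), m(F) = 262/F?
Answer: 597458/293 ≈ 2039.1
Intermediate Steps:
a = -262/293 (a = 262/(-293) = 262*(-1/293) = -262/293 ≈ -0.89420)
1/(1/(-17*(-30)*4 + a)) = 1/(1/(-17*(-30)*4 - 262/293)) = 1/(1/(510*4 - 262/293)) = 1/(1/(2040 - 262/293)) = 1/(1/(597458/293)) = 1/(293/597458) = 597458/293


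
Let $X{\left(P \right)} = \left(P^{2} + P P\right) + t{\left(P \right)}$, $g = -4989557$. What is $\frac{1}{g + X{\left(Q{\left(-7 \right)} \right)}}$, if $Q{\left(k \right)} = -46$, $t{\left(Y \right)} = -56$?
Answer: $- \frac{1}{4985381} \approx -2.0059 \cdot 10^{-7}$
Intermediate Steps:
$X{\left(P \right)} = -56 + 2 P^{2}$ ($X{\left(P \right)} = \left(P^{2} + P P\right) - 56 = \left(P^{2} + P^{2}\right) - 56 = 2 P^{2} - 56 = -56 + 2 P^{2}$)
$\frac{1}{g + X{\left(Q{\left(-7 \right)} \right)}} = \frac{1}{-4989557 - \left(56 - 2 \left(-46\right)^{2}\right)} = \frac{1}{-4989557 + \left(-56 + 2 \cdot 2116\right)} = \frac{1}{-4989557 + \left(-56 + 4232\right)} = \frac{1}{-4989557 + 4176} = \frac{1}{-4985381} = - \frac{1}{4985381}$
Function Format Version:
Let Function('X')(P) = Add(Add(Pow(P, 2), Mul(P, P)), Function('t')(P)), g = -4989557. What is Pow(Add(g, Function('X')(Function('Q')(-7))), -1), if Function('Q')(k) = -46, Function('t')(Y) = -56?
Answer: Rational(-1, 4985381) ≈ -2.0059e-7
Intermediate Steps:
Function('X')(P) = Add(-56, Mul(2, Pow(P, 2))) (Function('X')(P) = Add(Add(Pow(P, 2), Mul(P, P)), -56) = Add(Add(Pow(P, 2), Pow(P, 2)), -56) = Add(Mul(2, Pow(P, 2)), -56) = Add(-56, Mul(2, Pow(P, 2))))
Pow(Add(g, Function('X')(Function('Q')(-7))), -1) = Pow(Add(-4989557, Add(-56, Mul(2, Pow(-46, 2)))), -1) = Pow(Add(-4989557, Add(-56, Mul(2, 2116))), -1) = Pow(Add(-4989557, Add(-56, 4232)), -1) = Pow(Add(-4989557, 4176), -1) = Pow(-4985381, -1) = Rational(-1, 4985381)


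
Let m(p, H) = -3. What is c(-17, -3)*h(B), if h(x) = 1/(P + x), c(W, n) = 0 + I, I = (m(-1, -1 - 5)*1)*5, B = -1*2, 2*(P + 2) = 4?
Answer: 15/2 ≈ 7.5000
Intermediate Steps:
P = 0 (P = -2 + (1/2)*4 = -2 + 2 = 0)
B = -2
I = -15 (I = -3*1*5 = -3*5 = -15)
c(W, n) = -15 (c(W, n) = 0 - 15 = -15)
h(x) = 1/x (h(x) = 1/(0 + x) = 1/x)
c(-17, -3)*h(B) = -15/(-2) = -15*(-1/2) = 15/2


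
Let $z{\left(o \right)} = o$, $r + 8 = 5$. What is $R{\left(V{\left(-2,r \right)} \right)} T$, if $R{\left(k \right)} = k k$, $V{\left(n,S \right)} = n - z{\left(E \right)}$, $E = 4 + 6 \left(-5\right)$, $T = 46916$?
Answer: $27023616$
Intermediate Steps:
$r = -3$ ($r = -8 + 5 = -3$)
$E = -26$ ($E = 4 - 30 = -26$)
$V{\left(n,S \right)} = 26 + n$ ($V{\left(n,S \right)} = n - -26 = n + 26 = 26 + n$)
$R{\left(k \right)} = k^{2}$
$R{\left(V{\left(-2,r \right)} \right)} T = \left(26 - 2\right)^{2} \cdot 46916 = 24^{2} \cdot 46916 = 576 \cdot 46916 = 27023616$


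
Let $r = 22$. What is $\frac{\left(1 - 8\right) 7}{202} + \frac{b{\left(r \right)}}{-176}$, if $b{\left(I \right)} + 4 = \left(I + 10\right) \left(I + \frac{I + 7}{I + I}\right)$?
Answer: $- \frac{212141}{48884} \approx -4.3397$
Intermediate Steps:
$b{\left(I \right)} = -4 + \left(10 + I\right) \left(I + \frac{7 + I}{2 I}\right)$ ($b{\left(I \right)} = -4 + \left(I + 10\right) \left(I + \frac{I + 7}{I + I}\right) = -4 + \left(10 + I\right) \left(I + \frac{7 + I}{2 I}\right)$)
$\frac{\left(1 - 8\right) 7}{202} + \frac{b{\left(r \right)}}{-176} = \frac{\left(1 - 8\right) 7}{202} + \frac{\frac{9}{2} + 22^{2} + \frac{35}{22} + \frac{21}{2} \cdot 22}{-176} = \left(-7\right) 7 \cdot \frac{1}{202} + \left(\frac{9}{2} + 484 + 35 \cdot \frac{1}{22} + 231\right) \left(- \frac{1}{176}\right) = \left(-49\right) \frac{1}{202} + \left(\frac{9}{2} + 484 + \frac{35}{22} + 231\right) \left(- \frac{1}{176}\right) = - \frac{49}{202} + \frac{7932}{11} \left(- \frac{1}{176}\right) = - \frac{49}{202} - \frac{1983}{484} = - \frac{212141}{48884}$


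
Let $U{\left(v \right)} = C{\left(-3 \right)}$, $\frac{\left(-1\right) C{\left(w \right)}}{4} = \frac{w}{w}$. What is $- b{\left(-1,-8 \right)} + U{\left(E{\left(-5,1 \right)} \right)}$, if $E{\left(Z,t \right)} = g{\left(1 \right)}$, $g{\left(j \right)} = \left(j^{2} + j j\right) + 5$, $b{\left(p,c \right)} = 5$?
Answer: $-9$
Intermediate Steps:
$g{\left(j \right)} = 5 + 2 j^{2}$ ($g{\left(j \right)} = \left(j^{2} + j^{2}\right) + 5 = 2 j^{2} + 5 = 5 + 2 j^{2}$)
$E{\left(Z,t \right)} = 7$ ($E{\left(Z,t \right)} = 5 + 2 \cdot 1^{2} = 5 + 2 \cdot 1 = 5 + 2 = 7$)
$C{\left(w \right)} = -4$ ($C{\left(w \right)} = - 4 \frac{w}{w} = \left(-4\right) 1 = -4$)
$U{\left(v \right)} = -4$
$- b{\left(-1,-8 \right)} + U{\left(E{\left(-5,1 \right)} \right)} = \left(-1\right) 5 - 4 = -5 - 4 = -9$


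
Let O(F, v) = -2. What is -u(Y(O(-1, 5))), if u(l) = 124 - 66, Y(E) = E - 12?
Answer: -58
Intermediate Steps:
Y(E) = -12 + E
u(l) = 58
-u(Y(O(-1, 5))) = -1*58 = -58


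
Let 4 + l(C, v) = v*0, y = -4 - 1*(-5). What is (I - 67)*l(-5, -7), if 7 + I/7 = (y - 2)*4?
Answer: 576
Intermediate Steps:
y = 1 (y = -4 + 5 = 1)
l(C, v) = -4 (l(C, v) = -4 + v*0 = -4 + 0 = -4)
I = -77 (I = -49 + 7*((1 - 2)*4) = -49 + 7*(-1*4) = -49 + 7*(-4) = -49 - 28 = -77)
(I - 67)*l(-5, -7) = (-77 - 67)*(-4) = -144*(-4) = 576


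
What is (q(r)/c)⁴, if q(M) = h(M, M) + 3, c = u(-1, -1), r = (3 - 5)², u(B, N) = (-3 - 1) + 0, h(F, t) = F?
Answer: 2401/256 ≈ 9.3789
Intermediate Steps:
u(B, N) = -4 (u(B, N) = -4 + 0 = -4)
r = 4 (r = (-2)² = 4)
c = -4
q(M) = 3 + M (q(M) = M + 3 = 3 + M)
(q(r)/c)⁴ = ((3 + 4)/(-4))⁴ = (7*(-¼))⁴ = (-7/4)⁴ = 2401/256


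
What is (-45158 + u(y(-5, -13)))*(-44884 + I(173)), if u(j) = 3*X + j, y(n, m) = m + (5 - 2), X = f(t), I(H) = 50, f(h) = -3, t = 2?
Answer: 2025465618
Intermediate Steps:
X = -3
y(n, m) = 3 + m (y(n, m) = m + 3 = 3 + m)
u(j) = -9 + j (u(j) = 3*(-3) + j = -9 + j)
(-45158 + u(y(-5, -13)))*(-44884 + I(173)) = (-45158 + (-9 + (3 - 13)))*(-44884 + 50) = (-45158 + (-9 - 10))*(-44834) = (-45158 - 19)*(-44834) = -45177*(-44834) = 2025465618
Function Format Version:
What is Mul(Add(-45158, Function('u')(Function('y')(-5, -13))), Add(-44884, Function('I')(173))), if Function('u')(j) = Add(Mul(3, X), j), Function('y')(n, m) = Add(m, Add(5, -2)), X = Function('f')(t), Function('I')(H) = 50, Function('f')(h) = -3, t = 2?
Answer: 2025465618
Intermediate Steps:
X = -3
Function('y')(n, m) = Add(3, m) (Function('y')(n, m) = Add(m, 3) = Add(3, m))
Function('u')(j) = Add(-9, j) (Function('u')(j) = Add(Mul(3, -3), j) = Add(-9, j))
Mul(Add(-45158, Function('u')(Function('y')(-5, -13))), Add(-44884, Function('I')(173))) = Mul(Add(-45158, Add(-9, Add(3, -13))), Add(-44884, 50)) = Mul(Add(-45158, Add(-9, -10)), -44834) = Mul(Add(-45158, -19), -44834) = Mul(-45177, -44834) = 2025465618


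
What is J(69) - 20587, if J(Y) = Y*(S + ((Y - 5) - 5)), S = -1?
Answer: -16585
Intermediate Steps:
J(Y) = Y*(-11 + Y) (J(Y) = Y*(-1 + ((Y - 5) - 5)) = Y*(-1 + ((-5 + Y) - 5)) = Y*(-1 + (-10 + Y)) = Y*(-11 + Y))
J(69) - 20587 = 69*(-11 + 69) - 20587 = 69*58 - 20587 = 4002 - 20587 = -16585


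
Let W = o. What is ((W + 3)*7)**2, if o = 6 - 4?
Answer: 1225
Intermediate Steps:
o = 2
W = 2
((W + 3)*7)**2 = ((2 + 3)*7)**2 = (5*7)**2 = 35**2 = 1225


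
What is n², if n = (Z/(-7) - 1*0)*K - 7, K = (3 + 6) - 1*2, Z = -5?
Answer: 4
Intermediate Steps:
K = 7 (K = 9 - 2 = 7)
n = -2 (n = (-5/(-7) - 1*0)*7 - 7 = (-5*(-⅐) + 0)*7 - 7 = (5/7 + 0)*7 - 7 = (5/7)*7 - 7 = 5 - 7 = -2)
n² = (-2)² = 4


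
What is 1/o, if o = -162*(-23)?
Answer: 1/3726 ≈ 0.00026838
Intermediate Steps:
o = 3726 (o = -18*(-207) = 3726)
1/o = 1/3726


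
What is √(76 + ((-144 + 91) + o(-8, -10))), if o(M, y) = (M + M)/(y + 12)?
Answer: √15 ≈ 3.8730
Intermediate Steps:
o(M, y) = 2*M/(12 + y) (o(M, y) = (2*M)/(12 + y) = 2*M/(12 + y))
√(76 + ((-144 + 91) + o(-8, -10))) = √(76 + ((-144 + 91) + 2*(-8)/(12 - 10))) = √(76 + (-53 + 2*(-8)/2)) = √(76 + (-53 + 2*(-8)*(½))) = √(76 + (-53 - 8)) = √(76 - 61) = √15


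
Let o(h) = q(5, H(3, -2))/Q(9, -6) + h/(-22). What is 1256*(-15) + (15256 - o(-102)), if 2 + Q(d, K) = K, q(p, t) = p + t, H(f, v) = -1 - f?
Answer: -315789/88 ≈ -3588.5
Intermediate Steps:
Q(d, K) = -2 + K
o(h) = -⅛ - h/22 (o(h) = (5 + (-1 - 1*3))/(-2 - 6) + h/(-22) = (5 + (-1 - 3))/(-8) + h*(-1/22) = (5 - 4)*(-⅛) - h/22 = 1*(-⅛) - h/22 = -⅛ - h/22)
1256*(-15) + (15256 - o(-102)) = 1256*(-15) + (15256 - (-⅛ - 1/22*(-102))) = -18840 + (15256 - (-⅛ + 51/11)) = -18840 + (15256 - 1*397/88) = -18840 + (15256 - 397/88) = -18840 + 1342131/88 = -315789/88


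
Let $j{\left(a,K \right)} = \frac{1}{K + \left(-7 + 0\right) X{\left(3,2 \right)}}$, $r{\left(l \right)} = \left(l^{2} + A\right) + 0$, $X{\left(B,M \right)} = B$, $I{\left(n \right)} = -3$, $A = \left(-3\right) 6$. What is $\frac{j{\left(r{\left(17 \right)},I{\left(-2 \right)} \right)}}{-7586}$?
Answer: $\frac{1}{182064} \approx 5.4926 \cdot 10^{-6}$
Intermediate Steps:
$A = -18$
$r{\left(l \right)} = -18 + l^{2}$ ($r{\left(l \right)} = \left(l^{2} - 18\right) + 0 = \left(-18 + l^{2}\right) + 0 = -18 + l^{2}$)
$j{\left(a,K \right)} = \frac{1}{-21 + K}$ ($j{\left(a,K \right)} = \frac{1}{K + \left(-7 + 0\right) 3} = \frac{1}{K - 21} = \frac{1}{-21 + K}$)
$\frac{j{\left(r{\left(17 \right)},I{\left(-2 \right)} \right)}}{-7586} = \frac{1}{\left(-21 - 3\right) \left(-7586\right)} = \frac{1}{-24} \left(- \frac{1}{7586}\right) = \left(- \frac{1}{24}\right) \left(- \frac{1}{7586}\right) = \frac{1}{182064}$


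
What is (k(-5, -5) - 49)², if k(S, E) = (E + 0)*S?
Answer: 576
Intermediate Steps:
k(S, E) = E*S
(k(-5, -5) - 49)² = (-5*(-5) - 49)² = (25 - 49)² = (-24)² = 576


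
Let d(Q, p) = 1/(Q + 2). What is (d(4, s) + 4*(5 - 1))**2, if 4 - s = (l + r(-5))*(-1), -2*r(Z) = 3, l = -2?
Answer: 9409/36 ≈ 261.36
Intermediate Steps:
r(Z) = -3/2 (r(Z) = -1/2*3 = -3/2)
s = 1/2 (s = 4 - (-2 - 3/2)*(-1) = 4 - (-7)*(-1)/2 = 4 - 1*7/2 = 4 - 7/2 = 1/2 ≈ 0.50000)
d(Q, p) = 1/(2 + Q)
(d(4, s) + 4*(5 - 1))**2 = (1/(2 + 4) + 4*(5 - 1))**2 = (1/6 + 4*4)**2 = (1/6 + 16)**2 = (97/6)**2 = 9409/36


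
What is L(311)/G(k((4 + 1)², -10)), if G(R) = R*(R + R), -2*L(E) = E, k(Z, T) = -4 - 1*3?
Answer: -311/196 ≈ -1.5867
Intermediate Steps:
k(Z, T) = -7 (k(Z, T) = -4 - 3 = -7)
L(E) = -E/2
G(R) = 2*R² (G(R) = R*(2*R) = 2*R²)
L(311)/G(k((4 + 1)², -10)) = (-½*311)/((2*(-7)²)) = -311/(2*(2*49)) = -311/2/98 = -311/2*1/98 = -311/196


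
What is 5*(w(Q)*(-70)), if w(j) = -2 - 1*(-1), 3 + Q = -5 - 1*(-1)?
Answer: 350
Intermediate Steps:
Q = -7 (Q = -3 + (-5 - 1*(-1)) = -3 + (-5 + 1) = -3 - 4 = -7)
w(j) = -1 (w(j) = -2 + 1 = -1)
5*(w(Q)*(-70)) = 5*(-1*(-70)) = 5*70 = 350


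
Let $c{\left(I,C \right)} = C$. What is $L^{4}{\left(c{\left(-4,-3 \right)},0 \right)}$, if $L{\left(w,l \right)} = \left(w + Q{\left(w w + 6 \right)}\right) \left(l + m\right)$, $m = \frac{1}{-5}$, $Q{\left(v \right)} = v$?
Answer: $\frac{20736}{625} \approx 33.178$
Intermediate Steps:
$m = - \frac{1}{5} \approx -0.2$
$L{\left(w,l \right)} = \left(- \frac{1}{5} + l\right) \left(6 + w + w^{2}\right)$ ($L{\left(w,l \right)} = \left(w + \left(w w + 6\right)\right) \left(l - \frac{1}{5}\right) = \left(w + \left(w^{2} + 6\right)\right) \left(- \frac{1}{5} + l\right) = \left(w + \left(6 + w^{2}\right)\right) \left(- \frac{1}{5} + l\right) = \left(6 + w + w^{2}\right) \left(- \frac{1}{5} + l\right) = \left(- \frac{1}{5} + l\right) \left(6 + w + w^{2}\right)$)
$L^{4}{\left(c{\left(-4,-3 \right)},0 \right)} = \left(- \frac{6}{5} - - \frac{3}{5} - \frac{\left(-3\right)^{2}}{5} + 0 \left(-3\right) + 0 \left(6 + \left(-3\right)^{2}\right)\right)^{4} = \left(- \frac{6}{5} + \frac{3}{5} - \frac{9}{5} + 0 + 0 \left(6 + 9\right)\right)^{4} = \left(- \frac{6}{5} + \frac{3}{5} - \frac{9}{5} + 0 + 0 \cdot 15\right)^{4} = \left(- \frac{6}{5} + \frac{3}{5} - \frac{9}{5} + 0 + 0\right)^{4} = \left(- \frac{12}{5}\right)^{4} = \frac{20736}{625}$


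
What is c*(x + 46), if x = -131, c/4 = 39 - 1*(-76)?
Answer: -39100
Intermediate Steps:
c = 460 (c = 4*(39 - 1*(-76)) = 4*(39 + 76) = 4*115 = 460)
c*(x + 46) = 460*(-131 + 46) = 460*(-85) = -39100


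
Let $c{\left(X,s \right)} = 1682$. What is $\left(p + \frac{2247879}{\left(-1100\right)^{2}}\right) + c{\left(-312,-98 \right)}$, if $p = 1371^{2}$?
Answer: $\frac{2276403077879}{1210000} \approx 1.8813 \cdot 10^{6}$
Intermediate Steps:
$p = 1879641$
$\left(p + \frac{2247879}{\left(-1100\right)^{2}}\right) + c{\left(-312,-98 \right)} = \left(1879641 + \frac{2247879}{\left(-1100\right)^{2}}\right) + 1682 = \left(1879641 + \frac{2247879}{1210000}\right) + 1682 = \frac{2274367857879}{1210000} + 1682 = \frac{2276403077879}{1210000}$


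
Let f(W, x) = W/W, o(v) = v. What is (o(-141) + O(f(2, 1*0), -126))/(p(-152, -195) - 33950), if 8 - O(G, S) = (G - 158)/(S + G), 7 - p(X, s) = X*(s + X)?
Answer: 16782/10835875 ≈ 0.0015487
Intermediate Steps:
f(W, x) = 1
p(X, s) = 7 - X*(X + s) (p(X, s) = 7 - X*(s + X) = 7 - X*(X + s))
O(G, S) = 8 - (-158 + G)/(G + S) (O(G, S) = 8 - (G - 158)/(S + G) = 8 - (-158 + G)/(G + S))
(o(-141) + O(f(2, 1*0), -126))/(p(-152, -195) - 33950) = (-141 + (158 + 7*1 + 8*(-126))/(1 - 126))/((7 - 1*(-152)**2 - 1*(-152)*(-195)) - 33950) = (-141 + (158 + 7 - 1008)/(-125))/((7 - 1*23104 - 29640) - 33950) = (-141 - 1/125*(-843))/((7 - 23104 - 29640) - 33950) = (-141 + 843/125)/(-52737 - 33950) = -16782/125/(-86687) = -16782/125*(-1/86687) = 16782/10835875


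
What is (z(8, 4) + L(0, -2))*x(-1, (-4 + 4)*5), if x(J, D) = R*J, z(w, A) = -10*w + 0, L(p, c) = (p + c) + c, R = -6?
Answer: -504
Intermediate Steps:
L(p, c) = p + 2*c (L(p, c) = (c + p) + c = p + 2*c)
z(w, A) = -10*w
x(J, D) = -6*J
(z(8, 4) + L(0, -2))*x(-1, (-4 + 4)*5) = (-10*8 + (0 + 2*(-2)))*(-6*(-1)) = (-80 + (0 - 4))*6 = (-80 - 4)*6 = -84*6 = -504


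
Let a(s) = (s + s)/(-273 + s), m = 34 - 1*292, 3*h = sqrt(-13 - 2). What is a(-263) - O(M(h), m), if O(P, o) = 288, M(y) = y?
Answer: -76921/268 ≈ -287.02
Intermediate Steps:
h = I*sqrt(15)/3 (h = sqrt(-13 - 2)/3 = sqrt(-15)/3 = (I*sqrt(15))/3 = I*sqrt(15)/3 ≈ 1.291*I)
m = -258 (m = 34 - 292 = -258)
a(s) = 2*s/(-273 + s) (a(s) = (2*s)/(-273 + s) = 2*s/(-273 + s))
a(-263) - O(M(h), m) = 2*(-263)/(-273 - 263) - 1*288 = 2*(-263)/(-536) - 288 = 2*(-263)*(-1/536) - 288 = 263/268 - 288 = -76921/268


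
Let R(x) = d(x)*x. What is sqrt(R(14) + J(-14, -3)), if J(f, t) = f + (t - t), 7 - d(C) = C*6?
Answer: 2*I*sqrt(273) ≈ 33.045*I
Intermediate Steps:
d(C) = 7 - 6*C (d(C) = 7 - C*6 = 7 - 6*C)
R(x) = x*(7 - 6*x) (R(x) = (7 - 6*x)*x = x*(7 - 6*x))
J(f, t) = f (J(f, t) = f + 0 = f)
sqrt(R(14) + J(-14, -3)) = sqrt(14*(7 - 6*14) - 14) = sqrt(14*(7 - 84) - 14) = sqrt(14*(-77) - 14) = sqrt(-1078 - 14) = sqrt(-1092) = 2*I*sqrt(273)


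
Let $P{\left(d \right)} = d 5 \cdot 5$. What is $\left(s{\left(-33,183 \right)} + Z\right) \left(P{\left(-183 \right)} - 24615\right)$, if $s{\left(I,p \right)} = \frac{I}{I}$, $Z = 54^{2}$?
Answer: $-85147230$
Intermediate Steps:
$P{\left(d \right)} = 25 d$ ($P{\left(d \right)} = 5 d 5 = 25 d$)
$Z = 2916$
$s{\left(I,p \right)} = 1$
$\left(s{\left(-33,183 \right)} + Z\right) \left(P{\left(-183 \right)} - 24615\right) = \left(1 + 2916\right) \left(25 \left(-183\right) - 24615\right) = 2917 \left(-4575 - 24615\right) = 2917 \left(-29190\right) = -85147230$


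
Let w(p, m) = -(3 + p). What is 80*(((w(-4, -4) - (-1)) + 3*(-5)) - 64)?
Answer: -6160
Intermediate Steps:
w(p, m) = -3 - p
80*(((w(-4, -4) - (-1)) + 3*(-5)) - 64) = 80*((((-3 - 1*(-4)) - (-1)) + 3*(-5)) - 64) = 80*((((-3 + 4) - 1*(-1)) - 15) - 64) = 80*(((1 + 1) - 15) - 64) = 80*((2 - 15) - 64) = 80*(-13 - 64) = 80*(-77) = -6160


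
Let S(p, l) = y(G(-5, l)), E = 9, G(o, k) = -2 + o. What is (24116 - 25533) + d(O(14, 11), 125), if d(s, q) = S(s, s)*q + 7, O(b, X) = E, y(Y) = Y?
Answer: -2285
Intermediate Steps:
S(p, l) = -7 (S(p, l) = -2 - 5 = -7)
O(b, X) = 9
d(s, q) = 7 - 7*q (d(s, q) = -7*q + 7 = 7 - 7*q)
(24116 - 25533) + d(O(14, 11), 125) = (24116 - 25533) + (7 - 7*125) = -1417 + (7 - 875) = -1417 - 868 = -2285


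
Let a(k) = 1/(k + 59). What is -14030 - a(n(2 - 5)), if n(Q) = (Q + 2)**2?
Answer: -841801/60 ≈ -14030.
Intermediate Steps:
n(Q) = (2 + Q)**2
a(k) = 1/(59 + k)
-14030 - a(n(2 - 5)) = -14030 - 1/(59 + (2 + (2 - 5))**2) = -14030 - 1/(59 + (2 - 3)**2) = -14030 - 1/(59 + (-1)**2) = -14030 - 1/(59 + 1) = -14030 - 1/60 = -841801/60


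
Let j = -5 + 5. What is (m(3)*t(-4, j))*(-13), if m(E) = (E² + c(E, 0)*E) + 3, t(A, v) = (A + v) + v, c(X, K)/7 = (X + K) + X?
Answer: 7176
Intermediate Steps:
j = 0
c(X, K) = 7*K + 14*X (c(X, K) = 7*((X + K) + X) = 7*((K + X) + X) = 7*(K + 2*X) = 7*K + 14*X)
t(A, v) = A + 2*v
m(E) = 3 + 15*E² (m(E) = (E² + (7*0 + 14*E)*E) + 3 = (E² + (0 + 14*E)*E) + 3 = (E² + (14*E)*E) + 3 = (E² + 14*E²) + 3 = 15*E² + 3 = 3 + 15*E²)
(m(3)*t(-4, j))*(-13) = ((3 + 15*3²)*(-4 + 2*0))*(-13) = ((3 + 15*9)*(-4 + 0))*(-13) = ((3 + 135)*(-4))*(-13) = (138*(-4))*(-13) = -552*(-13) = 7176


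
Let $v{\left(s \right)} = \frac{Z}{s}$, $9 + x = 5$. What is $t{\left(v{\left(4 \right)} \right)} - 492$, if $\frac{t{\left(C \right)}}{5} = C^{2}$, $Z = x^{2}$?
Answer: $-412$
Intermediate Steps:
$x = -4$ ($x = -9 + 5 = -4$)
$Z = 16$ ($Z = \left(-4\right)^{2} = 16$)
$v{\left(s \right)} = \frac{16}{s}$
$t{\left(C \right)} = 5 C^{2}$
$t{\left(v{\left(4 \right)} \right)} - 492 = 5 \left(\frac{16}{4}\right)^{2} - 492 = 5 \left(16 \cdot \frac{1}{4}\right)^{2} - 492 = 5 \cdot 4^{2} - 492 = 5 \cdot 16 - 492 = 80 - 492 = -412$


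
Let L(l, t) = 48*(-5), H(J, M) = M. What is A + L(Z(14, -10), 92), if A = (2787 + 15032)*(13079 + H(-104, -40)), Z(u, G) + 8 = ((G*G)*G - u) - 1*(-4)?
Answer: 232341701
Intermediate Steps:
Z(u, G) = -4 + G³ - u (Z(u, G) = -8 + (((G*G)*G - u) - 1*(-4)) = -8 + ((G²*G - u) + 4) = -8 + ((G³ - u) + 4) = -8 + (4 + G³ - u) = -4 + G³ - u)
L(l, t) = -240
A = 232341941 (A = (2787 + 15032)*(13079 - 40) = 17819*13039 = 232341941)
A + L(Z(14, -10), 92) = 232341941 - 240 = 232341701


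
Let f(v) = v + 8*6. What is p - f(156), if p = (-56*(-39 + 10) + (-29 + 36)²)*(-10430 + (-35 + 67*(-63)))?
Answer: -24569882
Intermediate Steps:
f(v) = 48 + v (f(v) = v + 48 = 48 + v)
p = -24569678 (p = (-56*(-29) + 7²)*(-10430 + (-35 - 4221)) = (1624 + 49)*(-10430 - 4256) = 1673*(-14686) = -24569678)
p - f(156) = -24569678 - (48 + 156) = -24569678 - 1*204 = -24569678 - 204 = -24569882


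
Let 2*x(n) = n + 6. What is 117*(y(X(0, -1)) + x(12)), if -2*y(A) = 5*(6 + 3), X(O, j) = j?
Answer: -3159/2 ≈ -1579.5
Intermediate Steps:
x(n) = 3 + n/2 (x(n) = (n + 6)/2 = (6 + n)/2 = 3 + n/2)
y(A) = -45/2 (y(A) = -5*(6 + 3)/2 = -5*9/2 = -1/2*45 = -45/2)
117*(y(X(0, -1)) + x(12)) = 117*(-45/2 + (3 + (1/2)*12)) = 117*(-45/2 + (3 + 6)) = 117*(-45/2 + 9) = 117*(-27/2) = -3159/2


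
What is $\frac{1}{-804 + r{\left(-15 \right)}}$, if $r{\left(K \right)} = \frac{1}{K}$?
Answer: $- \frac{15}{12061} \approx -0.0012437$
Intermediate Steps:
$\frac{1}{-804 + r{\left(-15 \right)}} = \frac{1}{-804 + \frac{1}{-15}} = \frac{1}{-804 - \frac{1}{15}} = \frac{1}{- \frac{12061}{15}} = - \frac{15}{12061}$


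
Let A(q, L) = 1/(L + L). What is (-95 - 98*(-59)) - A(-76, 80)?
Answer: 909919/160 ≈ 5687.0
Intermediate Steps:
A(q, L) = 1/(2*L)
(-95 - 98*(-59)) - A(-76, 80) = (-95 - 98*(-59)) - 1/(2*80) = (-95 + 5782) - 1/(2*80) = 5687 - 1*1/160 = 5687 - 1/160 = 909919/160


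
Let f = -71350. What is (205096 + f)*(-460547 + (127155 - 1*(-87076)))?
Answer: -32943779736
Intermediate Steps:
(205096 + f)*(-460547 + (127155 - 1*(-87076))) = (205096 - 71350)*(-460547 + (127155 - 1*(-87076))) = 133746*(-460547 + (127155 + 87076)) = 133746*(-460547 + 214231) = 133746*(-246316) = -32943779736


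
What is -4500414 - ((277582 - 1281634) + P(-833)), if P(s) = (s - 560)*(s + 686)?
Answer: -3701133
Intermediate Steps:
P(s) = (-560 + s)*(686 + s)
-4500414 - ((277582 - 1281634) + P(-833)) = -4500414 - ((277582 - 1281634) + (-384160 + (-833)**2 + 126*(-833))) = -4500414 - (-1004052 + (-384160 + 693889 - 104958)) = -4500414 - (-1004052 + 204771) = -4500414 - 1*(-799281) = -4500414 + 799281 = -3701133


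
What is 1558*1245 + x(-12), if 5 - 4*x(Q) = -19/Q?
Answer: 93106121/48 ≈ 1.9397e+6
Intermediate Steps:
x(Q) = 5/4 + 19/(4*Q) (x(Q) = 5/4 - (-19)/(4*Q) = 5/4 + 19/(4*Q))
1558*1245 + x(-12) = 1558*1245 + (¼)*(19 + 5*(-12))/(-12) = 1939710 + (¼)*(-1/12)*(19 - 60) = 1939710 + (¼)*(-1/12)*(-41) = 1939710 + 41/48 = 93106121/48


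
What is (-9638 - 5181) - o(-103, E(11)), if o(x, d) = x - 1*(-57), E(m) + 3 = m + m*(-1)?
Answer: -14773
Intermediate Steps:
E(m) = -3 (E(m) = -3 + (m + m*(-1)) = -3 + (m - m) = -3 + 0 = -3)
o(x, d) = 57 + x (o(x, d) = x + 57 = 57 + x)
(-9638 - 5181) - o(-103, E(11)) = (-9638 - 5181) - (57 - 103) = -14819 - 1*(-46) = -14819 + 46 = -14773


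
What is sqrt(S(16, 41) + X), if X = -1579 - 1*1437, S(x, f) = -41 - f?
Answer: I*sqrt(3098) ≈ 55.66*I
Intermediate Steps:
X = -3016 (X = -1579 - 1437 = -3016)
sqrt(S(16, 41) + X) = sqrt((-41 - 1*41) - 3016) = sqrt((-41 - 41) - 3016) = sqrt(-82 - 3016) = sqrt(-3098) = I*sqrt(3098)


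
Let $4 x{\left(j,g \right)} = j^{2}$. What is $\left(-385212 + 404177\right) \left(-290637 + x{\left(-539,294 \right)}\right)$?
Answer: $- \frac{16537992055}{4} \approx -4.1345 \cdot 10^{9}$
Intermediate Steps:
$x{\left(j,g \right)} = \frac{j^{2}}{4}$
$\left(-385212 + 404177\right) \left(-290637 + x{\left(-539,294 \right)}\right) = \left(-385212 + 404177\right) \left(-290637 + \frac{\left(-539\right)^{2}}{4}\right) = 18965 \left(-290637 + \frac{1}{4} \cdot 290521\right) = 18965 \left(-290637 + \frac{290521}{4}\right) = 18965 \left(- \frac{872027}{4}\right) = - \frac{16537992055}{4}$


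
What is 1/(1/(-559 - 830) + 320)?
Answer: 1389/444479 ≈ 0.0031250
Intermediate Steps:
1/(1/(-559 - 830) + 320) = 1/(1/(-1389) + 320) = 1/(-1/1389 + 320) = 1/(444479/1389) = 1389/444479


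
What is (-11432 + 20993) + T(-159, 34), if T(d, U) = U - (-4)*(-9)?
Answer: 9559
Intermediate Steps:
T(d, U) = -36 + U (T(d, U) = U - 1*36 = U - 36 = -36 + U)
(-11432 + 20993) + T(-159, 34) = (-11432 + 20993) + (-36 + 34) = 9561 - 2 = 9559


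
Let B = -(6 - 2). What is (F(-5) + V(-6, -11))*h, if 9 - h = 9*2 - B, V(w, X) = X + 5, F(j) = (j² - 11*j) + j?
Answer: -897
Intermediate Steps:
B = -4 (B = -1*4 = -4)
F(j) = j² - 10*j
V(w, X) = 5 + X
h = -13 (h = 9 - (9*2 - 1*(-4)) = 9 - (18 + 4) = 9 - 1*22 = 9 - 22 = -13)
(F(-5) + V(-6, -11))*h = (-5*(-10 - 5) + (5 - 11))*(-13) = (-5*(-15) - 6)*(-13) = (75 - 6)*(-13) = 69*(-13) = -897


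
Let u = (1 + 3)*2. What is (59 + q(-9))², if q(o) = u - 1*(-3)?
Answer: 4900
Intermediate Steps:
u = 8 (u = 4*2 = 8)
q(o) = 11 (q(o) = 8 - 1*(-3) = 8 + 3 = 11)
(59 + q(-9))² = (59 + 11)² = 70² = 4900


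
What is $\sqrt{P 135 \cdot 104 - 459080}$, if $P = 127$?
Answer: $20 \sqrt{3310} \approx 1150.7$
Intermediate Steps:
$\sqrt{P 135 \cdot 104 - 459080} = \sqrt{127 \cdot 135 \cdot 104 - 459080} = \sqrt{17145 \cdot 104 - 459080} = \sqrt{1783080 - 459080} = \sqrt{1324000} = 20 \sqrt{3310}$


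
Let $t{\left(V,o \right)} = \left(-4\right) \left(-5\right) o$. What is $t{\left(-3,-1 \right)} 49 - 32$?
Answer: $-1012$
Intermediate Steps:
$t{\left(V,o \right)} = 20 o$
$t{\left(-3,-1 \right)} 49 - 32 = 20 \left(-1\right) 49 - 32 = \left(-20\right) 49 - 32 = -980 - 32 = -1012$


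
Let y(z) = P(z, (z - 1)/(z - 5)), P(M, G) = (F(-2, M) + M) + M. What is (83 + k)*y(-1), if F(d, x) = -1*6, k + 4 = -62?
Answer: -136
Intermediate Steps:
k = -66 (k = -4 - 62 = -66)
F(d, x) = -6
P(M, G) = -6 + 2*M (P(M, G) = (-6 + M) + M = -6 + 2*M)
y(z) = -6 + 2*z
(83 + k)*y(-1) = (83 - 66)*(-6 + 2*(-1)) = 17*(-6 - 2) = 17*(-8) = -136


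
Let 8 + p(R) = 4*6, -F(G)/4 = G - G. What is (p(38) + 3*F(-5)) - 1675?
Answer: -1659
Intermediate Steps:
F(G) = 0 (F(G) = -4*(G - G) = -4*0 = 0)
p(R) = 16 (p(R) = -8 + 4*6 = -8 + 24 = 16)
(p(38) + 3*F(-5)) - 1675 = (16 + 3*0) - 1675 = (16 + 0) - 1675 = 16 - 1675 = -1659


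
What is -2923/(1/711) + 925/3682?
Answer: -7652126621/3682 ≈ -2.0783e+6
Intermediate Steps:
-2923/(1/711) + 925/3682 = -2923/1/711 + 925*(1/3682) = -2923*711 + 925/3682 = -2078253 + 925/3682 = -7652126621/3682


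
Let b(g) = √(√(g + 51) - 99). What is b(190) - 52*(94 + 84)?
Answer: -9256 + I*√(99 - √241) ≈ -9256.0 + 9.1365*I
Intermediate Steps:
b(g) = √(-99 + √(51 + g)) (b(g) = √(√(51 + g) - 99) = √(-99 + √(51 + g)))
b(190) - 52*(94 + 84) = √(-99 + √(51 + 190)) - 52*(94 + 84) = √(-99 + √241) - 52*178 = √(-99 + √241) - 1*9256 = √(-99 + √241) - 9256 = -9256 + √(-99 + √241)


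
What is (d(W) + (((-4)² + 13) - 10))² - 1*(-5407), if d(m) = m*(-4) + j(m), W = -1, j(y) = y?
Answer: 5891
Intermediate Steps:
d(m) = -3*m (d(m) = m*(-4) + m = -4*m + m = -3*m)
(d(W) + (((-4)² + 13) - 10))² - 1*(-5407) = (-3*(-1) + (((-4)² + 13) - 10))² - 1*(-5407) = (3 + ((16 + 13) - 10))² + 5407 = (3 + (29 - 10))² + 5407 = (3 + 19)² + 5407 = 22² + 5407 = 484 + 5407 = 5891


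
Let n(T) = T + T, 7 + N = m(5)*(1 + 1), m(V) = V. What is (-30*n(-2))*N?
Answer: 360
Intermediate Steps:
N = 3 (N = -7 + 5*(1 + 1) = -7 + 5*2 = -7 + 10 = 3)
n(T) = 2*T
(-30*n(-2))*N = -60*(-2)*3 = -30*(-4)*3 = 120*3 = 360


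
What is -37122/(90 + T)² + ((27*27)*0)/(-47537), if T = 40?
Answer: -18561/8450 ≈ -2.1966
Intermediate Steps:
-37122/(90 + T)² + ((27*27)*0)/(-47537) = -37122/(90 + 40)² + ((27*27)*0)/(-47537) = -37122/(130²) + (729*0)*(-1/47537) = -37122/16900 + 0*(-1/47537) = -37122*1/16900 + 0 = -18561/8450 + 0 = -18561/8450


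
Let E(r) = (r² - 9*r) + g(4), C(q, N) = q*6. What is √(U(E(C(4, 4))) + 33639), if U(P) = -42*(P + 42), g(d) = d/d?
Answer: 3*√1857 ≈ 129.28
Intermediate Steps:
g(d) = 1
C(q, N) = 6*q
E(r) = 1 + r² - 9*r (E(r) = (r² - 9*r) + 1 = 1 + r² - 9*r)
U(P) = -1764 - 42*P (U(P) = -42*(42 + P) = -1764 - 42*P)
√(U(E(C(4, 4))) + 33639) = √((-1764 - 42*(1 + (6*4)² - 54*4)) + 33639) = √((-1764 - 42*(1 + 24² - 9*24)) + 33639) = √((-1764 - 42*(1 + 576 - 216)) + 33639) = √((-1764 - 42*361) + 33639) = √((-1764 - 15162) + 33639) = √(-16926 + 33639) = √16713 = 3*√1857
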